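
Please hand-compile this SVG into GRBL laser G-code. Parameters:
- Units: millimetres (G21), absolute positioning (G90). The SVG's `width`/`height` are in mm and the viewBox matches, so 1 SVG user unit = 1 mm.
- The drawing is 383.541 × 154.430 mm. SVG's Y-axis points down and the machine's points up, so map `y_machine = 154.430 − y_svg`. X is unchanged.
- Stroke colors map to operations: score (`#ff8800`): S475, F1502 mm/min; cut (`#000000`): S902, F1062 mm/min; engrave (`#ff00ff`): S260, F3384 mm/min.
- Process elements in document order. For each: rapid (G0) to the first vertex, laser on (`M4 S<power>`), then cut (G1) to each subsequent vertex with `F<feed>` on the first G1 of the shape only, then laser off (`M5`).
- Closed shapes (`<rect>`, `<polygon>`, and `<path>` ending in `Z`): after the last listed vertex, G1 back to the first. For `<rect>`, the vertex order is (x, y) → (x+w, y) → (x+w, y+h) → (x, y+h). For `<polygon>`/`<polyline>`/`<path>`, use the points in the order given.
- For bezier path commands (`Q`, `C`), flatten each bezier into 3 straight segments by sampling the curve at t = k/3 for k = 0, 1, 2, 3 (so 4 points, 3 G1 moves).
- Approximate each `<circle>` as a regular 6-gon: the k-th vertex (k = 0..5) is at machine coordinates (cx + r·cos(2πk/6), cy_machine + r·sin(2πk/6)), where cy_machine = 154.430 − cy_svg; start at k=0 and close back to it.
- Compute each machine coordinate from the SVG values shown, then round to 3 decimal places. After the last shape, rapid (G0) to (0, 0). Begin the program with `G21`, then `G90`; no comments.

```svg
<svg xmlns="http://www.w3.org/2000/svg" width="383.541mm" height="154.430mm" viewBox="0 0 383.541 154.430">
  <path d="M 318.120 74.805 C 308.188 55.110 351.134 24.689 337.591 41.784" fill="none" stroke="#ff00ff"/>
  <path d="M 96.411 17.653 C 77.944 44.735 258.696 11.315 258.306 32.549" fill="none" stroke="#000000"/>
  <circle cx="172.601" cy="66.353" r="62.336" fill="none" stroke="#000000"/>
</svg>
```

G21
G90
G0 X318.120 Y79.625
M4 S260
G1 X321.763 Y100.738 F3384
G1 X336.355 Y116.059
G1 X337.591 Y112.646
M5
G0 X96.411 Y136.777
M4 S902
G1 X130.263 Y125.597 F1062
G1 X212.403 Y129.162
G1 X258.306 Y121.881
M5
G0 X234.937 Y88.077
M4 S902
G1 X203.769 Y142.062 F1062
G1 X141.433 Y142.062
G1 X110.265 Y88.077
G1 X141.433 Y34.092
G1 X203.769 Y34.092
G1 X234.937 Y88.077
M5
G0 X0.000 Y0.000

1 u = 1 mm; y_m = 154.430 − y.

[1] `<path>` cubic bezier, #ff00ff→engrave S260 F3384: (318.120,79.625) → (321.763,100.738) → (336.355,116.059) → (337.591,112.646)

[2] `<path>` cubic bezier, #000000→cut S902 F1062: (96.411,136.777) → (130.263,125.597) → (212.403,129.162) → (258.306,121.881)

[3] `<circle>` circle, #000000→cut S902 F1062: (234.937,88.077) → (203.769,142.062) → (141.433,142.062) → (110.265,88.077) → (141.433,34.092) → (203.769,34.092) → (234.937,88.077) (closed)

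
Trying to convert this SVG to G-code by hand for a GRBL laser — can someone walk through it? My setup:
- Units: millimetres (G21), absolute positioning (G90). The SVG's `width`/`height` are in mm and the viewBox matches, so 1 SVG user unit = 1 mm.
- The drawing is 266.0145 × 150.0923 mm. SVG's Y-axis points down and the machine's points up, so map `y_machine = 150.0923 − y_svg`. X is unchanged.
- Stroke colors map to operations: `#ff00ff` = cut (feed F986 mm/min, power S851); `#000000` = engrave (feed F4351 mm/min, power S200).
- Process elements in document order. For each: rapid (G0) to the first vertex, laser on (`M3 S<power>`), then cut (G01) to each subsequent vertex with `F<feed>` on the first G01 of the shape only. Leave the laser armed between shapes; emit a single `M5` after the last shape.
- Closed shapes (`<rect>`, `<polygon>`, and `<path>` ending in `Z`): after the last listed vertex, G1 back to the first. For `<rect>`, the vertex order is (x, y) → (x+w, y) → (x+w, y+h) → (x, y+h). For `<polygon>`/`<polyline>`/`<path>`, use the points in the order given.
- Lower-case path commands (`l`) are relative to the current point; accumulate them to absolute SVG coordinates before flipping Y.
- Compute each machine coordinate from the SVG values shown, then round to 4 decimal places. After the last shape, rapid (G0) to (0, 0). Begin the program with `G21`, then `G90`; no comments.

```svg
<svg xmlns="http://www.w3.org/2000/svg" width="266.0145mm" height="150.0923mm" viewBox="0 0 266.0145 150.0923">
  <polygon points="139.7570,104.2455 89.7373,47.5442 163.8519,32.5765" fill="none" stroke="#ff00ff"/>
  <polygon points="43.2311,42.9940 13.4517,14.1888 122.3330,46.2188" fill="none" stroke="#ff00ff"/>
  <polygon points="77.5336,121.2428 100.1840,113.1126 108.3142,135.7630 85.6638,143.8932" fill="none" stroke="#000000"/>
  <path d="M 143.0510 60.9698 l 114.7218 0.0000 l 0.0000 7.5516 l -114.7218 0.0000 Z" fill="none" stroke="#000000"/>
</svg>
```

G21
G90
G0 X139.7570 Y45.8468
M3 S851
G01 X89.7373 Y102.5481 F986
G01 X163.8519 Y117.5158
G01 X139.7570 Y45.8468
G0 X43.2311 Y107.0983
M3 S851
G01 X13.4517 Y135.9035 F986
G01 X122.3330 Y103.8735
G01 X43.2311 Y107.0983
G0 X77.5336 Y28.8495
M3 S200
G01 X100.1840 Y36.9797 F4351
G01 X108.3142 Y14.3293
G01 X85.6638 Y6.1991
G01 X77.5336 Y28.8495
G0 X143.0510 Y89.1225
M3 S200
G01 X257.7728 Y89.1225 F4351
G01 X257.7728 Y81.5709
G01 X143.0510 Y81.5709
G01 X143.0510 Y89.1225
M5
G0 X0.0000 Y0.0000

viewBox `0 0 266.0145 150.0923` with mm width/height → 1 unit = 1 mm. Flip: y_m = 150.0923 − y_svg.

**Shape 1** — `<polygon>` regular polygon, stroke `#ff00ff` → cut (S851, F986). Machine vertices: (139.7570,45.8468) → (89.7373,102.5481) → (163.8519,117.5158) → (139.7570,45.8468). Closed: final G1 returns to the first vertex.

**Shape 2** — `<polygon>` closed polygon, stroke `#ff00ff` → cut (S851, F986). Machine vertices: (43.2311,107.0983) → (13.4517,135.9035) → (122.3330,103.8735) → (43.2311,107.0983). Closed: final G1 returns to the first vertex.

**Shape 3** — `<polygon>` regular polygon, stroke `#000000` → engrave (S200, F4351). Machine vertices: (77.5336,28.8495) → (100.1840,36.9797) → (108.3142,14.3293) → (85.6638,6.1991) → (77.5336,28.8495). Closed: final G1 returns to the first vertex.

**Shape 4** — `<path>` rectangle, stroke `#000000` → engrave (S200, F4351). Machine vertices: (143.0510,89.1225) → (257.7728,89.1225) → (257.7728,81.5709) → (143.0510,81.5709) → (143.0510,89.1225). Closed: final G1 returns to the first vertex.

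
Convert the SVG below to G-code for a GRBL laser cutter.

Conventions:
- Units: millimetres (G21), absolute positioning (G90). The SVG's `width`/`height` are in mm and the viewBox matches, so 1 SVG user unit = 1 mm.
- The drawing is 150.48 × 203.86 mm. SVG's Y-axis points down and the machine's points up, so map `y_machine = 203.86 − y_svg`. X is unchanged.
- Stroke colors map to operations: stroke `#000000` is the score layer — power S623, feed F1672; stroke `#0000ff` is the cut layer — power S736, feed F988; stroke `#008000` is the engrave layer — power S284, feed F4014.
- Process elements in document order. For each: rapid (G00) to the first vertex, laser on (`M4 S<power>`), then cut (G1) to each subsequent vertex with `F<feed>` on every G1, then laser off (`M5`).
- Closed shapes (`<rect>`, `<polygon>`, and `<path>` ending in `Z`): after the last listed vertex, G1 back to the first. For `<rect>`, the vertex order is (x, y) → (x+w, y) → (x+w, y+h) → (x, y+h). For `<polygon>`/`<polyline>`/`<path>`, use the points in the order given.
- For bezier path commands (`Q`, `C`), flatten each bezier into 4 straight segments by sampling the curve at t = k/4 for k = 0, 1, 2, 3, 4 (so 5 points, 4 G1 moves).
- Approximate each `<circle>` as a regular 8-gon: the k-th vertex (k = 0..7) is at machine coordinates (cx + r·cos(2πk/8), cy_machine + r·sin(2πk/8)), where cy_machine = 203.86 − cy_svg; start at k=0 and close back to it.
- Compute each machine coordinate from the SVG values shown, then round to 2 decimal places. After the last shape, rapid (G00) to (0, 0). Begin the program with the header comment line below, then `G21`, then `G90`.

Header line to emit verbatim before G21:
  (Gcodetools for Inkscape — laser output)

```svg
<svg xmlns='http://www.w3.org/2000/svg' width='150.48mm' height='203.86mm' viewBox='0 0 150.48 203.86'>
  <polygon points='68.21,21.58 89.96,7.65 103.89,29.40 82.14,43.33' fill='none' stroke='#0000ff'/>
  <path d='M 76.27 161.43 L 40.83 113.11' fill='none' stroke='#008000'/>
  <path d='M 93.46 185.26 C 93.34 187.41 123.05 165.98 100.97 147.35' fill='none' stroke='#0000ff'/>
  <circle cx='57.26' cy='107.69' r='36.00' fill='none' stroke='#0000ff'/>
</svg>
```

viewBox `0 0 150.48 203.86` with mm width/height → 1 unit = 1 mm. Flip: y_m = 203.86 − y_svg.

**Shape 1** — `<polygon>` regular polygon, stroke `#0000ff` → cut (S736, F988). Machine vertices: (68.21,182.28) → (89.96,196.21) → (103.89,174.46) → (82.14,160.53) → (68.21,182.28). Closed: final G1 returns to the first vertex.

**Shape 2** — `<path>` line segment, stroke `#008000` → engrave (S284, F4014). Machine vertices: (76.27,42.43) → (40.83,90.75). Open path.

**Shape 3** — `<path>` cubic bezier, stroke `#0000ff` → cut (S736, F988). Control points (SVG): P0=(93.46,185.26), P1=(93.34,187.41), P2=(123.05,165.98), P3=(100.97,147.35); sampled at t=k/4. Machine vertices: (93.46,18.60) → (97.69,21.00) → (105.45,29.76) → (109.09,42.42) → (100.97,56.51). Open path.

**Shape 4** — `<circle>` circle, stroke `#0000ff` → cut (S736, F988). Machine vertices: (93.26,96.17) → (82.72,121.63) → (57.26,132.17) → (31.80,121.63) → (21.26,96.17) → (31.80,70.71) → (57.26,60.17) → (82.72,70.71) → (93.26,96.17). Closed: final G1 returns to the first vertex.

(Gcodetools for Inkscape — laser output)
G21
G90
G00 X68.21 Y182.28
M4 S736
G1 X89.96 Y196.21 F988
G1 X103.89 Y174.46 F988
G1 X82.14 Y160.53 F988
G1 X68.21 Y182.28 F988
M5
G00 X76.27 Y42.43
M4 S284
G1 X40.83 Y90.75 F4014
M5
G00 X93.46 Y18.60
M4 S736
G1 X97.69 Y21.00 F988
G1 X105.45 Y29.76 F988
G1 X109.09 Y42.42 F988
G1 X100.97 Y56.51 F988
M5
G00 X93.26 Y96.17
M4 S736
G1 X82.72 Y121.63 F988
G1 X57.26 Y132.17 F988
G1 X31.80 Y121.63 F988
G1 X21.26 Y96.17 F988
G1 X31.80 Y70.71 F988
G1 X57.26 Y60.17 F988
G1 X82.72 Y70.71 F988
G1 X93.26 Y96.17 F988
M5
G00 X0.00 Y0.00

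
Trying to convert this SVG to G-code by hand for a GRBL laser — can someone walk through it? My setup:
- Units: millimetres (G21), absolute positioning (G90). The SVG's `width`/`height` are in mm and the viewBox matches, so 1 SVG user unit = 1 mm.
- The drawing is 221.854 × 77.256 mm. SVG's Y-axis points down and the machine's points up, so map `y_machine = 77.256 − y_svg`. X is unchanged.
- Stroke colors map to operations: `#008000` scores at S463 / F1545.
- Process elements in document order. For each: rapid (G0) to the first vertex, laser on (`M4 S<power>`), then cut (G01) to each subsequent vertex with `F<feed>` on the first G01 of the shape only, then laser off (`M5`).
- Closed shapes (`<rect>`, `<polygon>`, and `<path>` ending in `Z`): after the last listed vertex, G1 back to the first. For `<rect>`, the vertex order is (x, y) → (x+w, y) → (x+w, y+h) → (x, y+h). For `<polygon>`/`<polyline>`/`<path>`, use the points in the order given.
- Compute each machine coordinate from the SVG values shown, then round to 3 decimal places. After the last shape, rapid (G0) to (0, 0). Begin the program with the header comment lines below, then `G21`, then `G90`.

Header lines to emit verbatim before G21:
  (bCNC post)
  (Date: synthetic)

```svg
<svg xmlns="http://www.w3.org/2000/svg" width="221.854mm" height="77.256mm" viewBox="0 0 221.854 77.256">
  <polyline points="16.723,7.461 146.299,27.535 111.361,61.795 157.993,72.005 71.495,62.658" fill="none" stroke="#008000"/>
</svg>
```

Since the viewBox matches the mm dimensions, user units are millimetres directly. The only transform is the Y-flip y_m = 77.256 − y_svg.

Shape 1 is a open polyline drawn with `<polyline>`. Its stroke #008000 means score at S463, F1545. After flipping Y the toolpath is (16.723,69.795) → (146.299,49.721) → (111.361,15.461) → (157.993,5.251) → (71.495,14.598).

(bCNC post)
(Date: synthetic)
G21
G90
G0 X16.723 Y69.795
M4 S463
G01 X146.299 Y49.721 F1545
G01 X111.361 Y15.461
G01 X157.993 Y5.251
G01 X71.495 Y14.598
M5
G0 X0.000 Y0.000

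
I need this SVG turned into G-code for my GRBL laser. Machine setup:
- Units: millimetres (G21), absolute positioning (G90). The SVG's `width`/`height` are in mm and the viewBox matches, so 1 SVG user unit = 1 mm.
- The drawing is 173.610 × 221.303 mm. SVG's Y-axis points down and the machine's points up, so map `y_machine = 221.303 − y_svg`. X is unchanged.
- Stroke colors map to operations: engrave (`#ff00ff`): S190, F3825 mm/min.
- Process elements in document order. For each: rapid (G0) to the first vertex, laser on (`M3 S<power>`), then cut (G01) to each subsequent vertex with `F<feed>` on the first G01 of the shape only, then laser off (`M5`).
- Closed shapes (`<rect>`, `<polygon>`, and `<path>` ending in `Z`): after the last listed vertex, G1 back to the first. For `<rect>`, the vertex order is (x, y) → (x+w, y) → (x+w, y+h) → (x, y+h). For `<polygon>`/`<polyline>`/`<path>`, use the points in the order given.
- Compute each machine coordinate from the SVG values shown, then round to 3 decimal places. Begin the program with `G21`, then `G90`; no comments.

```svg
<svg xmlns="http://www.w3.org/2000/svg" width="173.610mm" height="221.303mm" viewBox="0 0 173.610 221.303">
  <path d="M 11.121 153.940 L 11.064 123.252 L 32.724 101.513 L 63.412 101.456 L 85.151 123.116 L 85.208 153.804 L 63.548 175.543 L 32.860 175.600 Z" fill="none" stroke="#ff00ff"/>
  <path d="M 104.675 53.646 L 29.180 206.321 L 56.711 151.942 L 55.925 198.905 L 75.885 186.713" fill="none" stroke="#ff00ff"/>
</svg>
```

Since the viewBox matches the mm dimensions, user units are millimetres directly. The only transform is the Y-flip y_m = 221.303 − y_svg.

Shape 1 is a regular polygon drawn with `<path>`. Its stroke #ff00ff means engrave at S190, F3825. After flipping Y the toolpath is (11.121,67.363) → (11.064,98.051) → (32.724,119.790) → (63.412,119.847) → (85.151,98.187) → (85.208,67.499) → (63.548,45.760) → (32.860,45.703) → (11.121,67.363), returning to the start.

Shape 2 is a open polyline drawn with `<path>`. Its stroke #ff00ff means engrave at S190, F3825. After flipping Y the toolpath is (104.675,167.657) → (29.180,14.982) → (56.711,69.361) → (55.925,22.398) → (75.885,34.590).

G21
G90
G0 X11.121 Y67.363
M3 S190
G01 X11.064 Y98.051 F3825
G01 X32.724 Y119.790
G01 X63.412 Y119.847
G01 X85.151 Y98.187
G01 X85.208 Y67.499
G01 X63.548 Y45.760
G01 X32.860 Y45.703
G01 X11.121 Y67.363
M5
G0 X104.675 Y167.657
M3 S190
G01 X29.180 Y14.982 F3825
G01 X56.711 Y69.361
G01 X55.925 Y22.398
G01 X75.885 Y34.590
M5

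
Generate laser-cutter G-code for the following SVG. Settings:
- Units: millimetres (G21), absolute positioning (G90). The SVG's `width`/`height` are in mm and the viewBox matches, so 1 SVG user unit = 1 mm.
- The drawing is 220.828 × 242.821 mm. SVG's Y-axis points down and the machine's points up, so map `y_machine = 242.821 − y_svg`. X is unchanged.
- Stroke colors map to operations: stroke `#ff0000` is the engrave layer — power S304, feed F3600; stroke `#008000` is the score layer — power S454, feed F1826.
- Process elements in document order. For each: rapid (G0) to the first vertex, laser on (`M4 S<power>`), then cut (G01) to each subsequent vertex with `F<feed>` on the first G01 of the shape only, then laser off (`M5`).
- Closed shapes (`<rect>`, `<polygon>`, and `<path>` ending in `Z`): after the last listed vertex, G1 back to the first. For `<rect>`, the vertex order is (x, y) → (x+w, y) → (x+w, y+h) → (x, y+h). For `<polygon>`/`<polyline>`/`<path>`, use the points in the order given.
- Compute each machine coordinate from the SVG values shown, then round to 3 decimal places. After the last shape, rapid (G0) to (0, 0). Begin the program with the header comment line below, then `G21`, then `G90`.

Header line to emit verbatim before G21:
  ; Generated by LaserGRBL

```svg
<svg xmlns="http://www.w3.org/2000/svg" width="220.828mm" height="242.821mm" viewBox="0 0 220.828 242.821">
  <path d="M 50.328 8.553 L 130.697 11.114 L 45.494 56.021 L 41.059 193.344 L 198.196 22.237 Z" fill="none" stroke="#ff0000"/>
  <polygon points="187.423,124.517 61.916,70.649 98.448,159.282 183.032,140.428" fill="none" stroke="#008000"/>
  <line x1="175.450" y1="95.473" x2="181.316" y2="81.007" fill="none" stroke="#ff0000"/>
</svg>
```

; Generated by LaserGRBL
G21
G90
G0 X50.328 Y234.268
M4 S304
G01 X130.697 Y231.707 F3600
G01 X45.494 Y186.800
G01 X41.059 Y49.477
G01 X198.196 Y220.584
G01 X50.328 Y234.268
M5
G0 X187.423 Y118.304
M4 S454
G01 X61.916 Y172.172 F1826
G01 X98.448 Y83.539
G01 X183.032 Y102.393
G01 X187.423 Y118.304
M5
G0 X175.450 Y147.348
M4 S304
G01 X181.316 Y161.814 F3600
M5
G0 X0.000 Y0.000

1 u = 1 mm; y_m = 242.821 − y.

[1] `<path>` closed polygon, #ff0000→engrave S304 F3600: (50.328,234.268) → (130.697,231.707) → (45.494,186.800) → (41.059,49.477) → (198.196,220.584) → (50.328,234.268) (closed)

[2] `<polygon>` closed polygon, #008000→score S454 F1826: (187.423,118.304) → (61.916,172.172) → (98.448,83.539) → (183.032,102.393) → (187.423,118.304) (closed)

[3] `<line>` line segment, #ff0000→engrave S304 F3600: (175.450,147.348) → (181.316,161.814)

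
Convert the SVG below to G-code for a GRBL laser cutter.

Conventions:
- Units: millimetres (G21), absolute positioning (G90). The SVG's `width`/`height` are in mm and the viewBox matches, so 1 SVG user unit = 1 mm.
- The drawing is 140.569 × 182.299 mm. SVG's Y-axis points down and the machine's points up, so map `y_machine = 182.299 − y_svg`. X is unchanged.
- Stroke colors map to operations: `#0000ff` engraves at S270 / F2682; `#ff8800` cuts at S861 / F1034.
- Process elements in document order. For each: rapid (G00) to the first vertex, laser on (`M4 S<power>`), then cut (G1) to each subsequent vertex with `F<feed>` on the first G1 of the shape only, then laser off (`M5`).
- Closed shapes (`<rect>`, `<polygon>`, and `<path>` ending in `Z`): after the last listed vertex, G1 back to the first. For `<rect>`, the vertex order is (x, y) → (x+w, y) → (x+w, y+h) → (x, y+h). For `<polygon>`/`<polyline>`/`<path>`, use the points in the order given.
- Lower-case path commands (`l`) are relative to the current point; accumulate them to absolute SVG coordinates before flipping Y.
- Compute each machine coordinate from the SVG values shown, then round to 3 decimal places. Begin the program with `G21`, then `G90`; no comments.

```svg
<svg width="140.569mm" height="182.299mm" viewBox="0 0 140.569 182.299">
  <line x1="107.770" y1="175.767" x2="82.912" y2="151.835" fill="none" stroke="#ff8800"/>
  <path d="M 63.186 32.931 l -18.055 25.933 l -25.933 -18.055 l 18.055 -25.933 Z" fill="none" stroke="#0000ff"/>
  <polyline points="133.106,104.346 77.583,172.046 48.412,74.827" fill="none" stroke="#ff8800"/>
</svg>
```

1 u = 1 mm; y_m = 182.299 − y.

[1] `<line>` line segment, #ff8800→cut S861 F1034: (107.770,6.532) → (82.912,30.464)

[2] `<path>` regular polygon, #0000ff→engrave S270 F2682: (63.186,149.368) → (45.131,123.435) → (19.198,141.490) → (37.253,167.423) → (63.186,149.368) (closed)

[3] `<polyline>` open polyline, #ff8800→cut S861 F1034: (133.106,77.953) → (77.583,10.253) → (48.412,107.472)

G21
G90
G00 X107.770 Y6.532
M4 S861
G1 X82.912 Y30.464 F1034
M5
G00 X63.186 Y149.368
M4 S270
G1 X45.131 Y123.435 F2682
G1 X19.198 Y141.490
G1 X37.253 Y167.423
G1 X63.186 Y149.368
M5
G00 X133.106 Y77.953
M4 S861
G1 X77.583 Y10.253 F1034
G1 X48.412 Y107.472
M5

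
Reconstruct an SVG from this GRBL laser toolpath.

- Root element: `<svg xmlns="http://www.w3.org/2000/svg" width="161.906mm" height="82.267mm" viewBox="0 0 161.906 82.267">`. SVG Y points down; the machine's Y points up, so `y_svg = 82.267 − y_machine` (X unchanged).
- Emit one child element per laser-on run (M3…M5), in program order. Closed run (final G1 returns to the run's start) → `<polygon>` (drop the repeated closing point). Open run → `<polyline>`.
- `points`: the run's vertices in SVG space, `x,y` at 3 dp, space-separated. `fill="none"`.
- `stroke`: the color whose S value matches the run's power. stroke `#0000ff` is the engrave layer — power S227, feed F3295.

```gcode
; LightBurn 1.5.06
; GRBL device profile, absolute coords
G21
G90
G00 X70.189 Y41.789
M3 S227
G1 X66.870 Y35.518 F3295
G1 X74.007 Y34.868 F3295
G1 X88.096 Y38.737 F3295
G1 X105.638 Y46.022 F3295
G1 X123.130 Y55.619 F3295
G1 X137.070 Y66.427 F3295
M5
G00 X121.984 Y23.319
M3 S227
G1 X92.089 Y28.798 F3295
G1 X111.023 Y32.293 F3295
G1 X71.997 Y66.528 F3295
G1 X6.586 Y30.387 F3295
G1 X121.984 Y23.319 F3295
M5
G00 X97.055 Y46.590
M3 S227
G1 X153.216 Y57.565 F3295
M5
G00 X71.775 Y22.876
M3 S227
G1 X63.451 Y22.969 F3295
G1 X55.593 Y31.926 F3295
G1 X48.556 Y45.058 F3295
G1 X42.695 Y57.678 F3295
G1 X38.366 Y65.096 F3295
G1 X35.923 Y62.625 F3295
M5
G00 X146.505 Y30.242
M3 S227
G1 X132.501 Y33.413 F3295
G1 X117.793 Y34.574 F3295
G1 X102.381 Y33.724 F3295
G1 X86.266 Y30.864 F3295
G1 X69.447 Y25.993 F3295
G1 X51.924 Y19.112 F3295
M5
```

<svg xmlns="http://www.w3.org/2000/svg" width="161.906mm" height="82.267mm" viewBox="0 0 161.906 82.267">
  <polyline points="70.189,40.478 66.870,46.749 74.007,47.399 88.096,43.530 105.638,36.245 123.130,26.648 137.070,15.840" fill="none" stroke="#0000ff"/>
  <polygon points="121.984,58.948 92.089,53.469 111.023,49.974 71.997,15.739 6.586,51.880" fill="none" stroke="#0000ff"/>
  <polyline points="97.055,35.677 153.216,24.702" fill="none" stroke="#0000ff"/>
  <polyline points="71.775,59.391 63.451,59.298 55.593,50.341 48.556,37.209 42.695,24.589 38.366,17.171 35.923,19.642" fill="none" stroke="#0000ff"/>
  <polyline points="146.505,52.025 132.501,48.854 117.793,47.693 102.381,48.543 86.266,51.403 69.447,56.274 51.924,63.155" fill="none" stroke="#0000ff"/>
</svg>

y_svg = 82.267 − y_m. Every run uses S227, so all elements get stroke `#0000ff` (engrave).

[1] open run; points: 70.189,40.478 66.870,46.749 74.007,47.399 88.096,43.530 105.638,36.245 123.130,26.648 137.070,15.840

[2] closed run; points: 121.984,58.948 92.089,53.469 111.023,49.974 71.997,15.739 6.586,51.880

[3] open run; points: 97.055,35.677 153.216,24.702

[4] open run; points: 71.775,59.391 63.451,59.298 55.593,50.341 48.556,37.209 42.695,24.589 38.366,17.171 35.923,19.642

[5] open run; points: 146.505,52.025 132.501,48.854 117.793,47.693 102.381,48.543 86.266,51.403 69.447,56.274 51.924,63.155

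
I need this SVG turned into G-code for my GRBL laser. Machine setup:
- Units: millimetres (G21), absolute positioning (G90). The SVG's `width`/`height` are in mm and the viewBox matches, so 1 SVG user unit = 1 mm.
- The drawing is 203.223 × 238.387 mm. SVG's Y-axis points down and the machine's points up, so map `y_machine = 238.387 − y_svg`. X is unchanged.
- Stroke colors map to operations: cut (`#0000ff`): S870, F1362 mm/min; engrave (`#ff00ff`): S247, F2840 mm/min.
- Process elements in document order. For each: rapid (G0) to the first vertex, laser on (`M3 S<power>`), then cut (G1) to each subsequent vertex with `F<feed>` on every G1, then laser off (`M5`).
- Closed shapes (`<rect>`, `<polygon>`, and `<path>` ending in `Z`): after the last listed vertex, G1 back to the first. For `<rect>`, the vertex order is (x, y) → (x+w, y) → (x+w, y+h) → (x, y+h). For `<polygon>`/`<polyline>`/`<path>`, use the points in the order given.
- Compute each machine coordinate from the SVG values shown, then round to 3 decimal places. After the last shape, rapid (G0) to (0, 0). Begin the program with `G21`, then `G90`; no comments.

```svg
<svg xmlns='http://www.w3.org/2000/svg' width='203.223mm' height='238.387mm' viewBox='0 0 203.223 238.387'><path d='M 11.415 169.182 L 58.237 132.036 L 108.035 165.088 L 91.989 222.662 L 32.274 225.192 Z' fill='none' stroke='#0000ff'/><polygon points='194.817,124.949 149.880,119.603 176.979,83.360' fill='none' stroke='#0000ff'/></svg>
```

Since the viewBox matches the mm dimensions, user units are millimetres directly. The only transform is the Y-flip y_m = 238.387 − y_svg.

Shape 1 is a regular polygon drawn with `<path>`. Its stroke #0000ff means cut at S870, F1362. After flipping Y the toolpath is (11.415,69.205) → (58.237,106.351) → (108.035,73.299) → (91.989,15.725) → (32.274,13.195) → (11.415,69.205), returning to the start.

Shape 2 is a regular polygon drawn with `<polygon>`. Its stroke #0000ff means cut at S870, F1362. After flipping Y the toolpath is (194.817,113.438) → (149.880,118.784) → (176.979,155.027) → (194.817,113.438), returning to the start.

G21
G90
G0 X11.415 Y69.205
M3 S870
G1 X58.237 Y106.351 F1362
G1 X108.035 Y73.299 F1362
G1 X91.989 Y15.725 F1362
G1 X32.274 Y13.195 F1362
G1 X11.415 Y69.205 F1362
M5
G0 X194.817 Y113.438
M3 S870
G1 X149.880 Y118.784 F1362
G1 X176.979 Y155.027 F1362
G1 X194.817 Y113.438 F1362
M5
G0 X0.000 Y0.000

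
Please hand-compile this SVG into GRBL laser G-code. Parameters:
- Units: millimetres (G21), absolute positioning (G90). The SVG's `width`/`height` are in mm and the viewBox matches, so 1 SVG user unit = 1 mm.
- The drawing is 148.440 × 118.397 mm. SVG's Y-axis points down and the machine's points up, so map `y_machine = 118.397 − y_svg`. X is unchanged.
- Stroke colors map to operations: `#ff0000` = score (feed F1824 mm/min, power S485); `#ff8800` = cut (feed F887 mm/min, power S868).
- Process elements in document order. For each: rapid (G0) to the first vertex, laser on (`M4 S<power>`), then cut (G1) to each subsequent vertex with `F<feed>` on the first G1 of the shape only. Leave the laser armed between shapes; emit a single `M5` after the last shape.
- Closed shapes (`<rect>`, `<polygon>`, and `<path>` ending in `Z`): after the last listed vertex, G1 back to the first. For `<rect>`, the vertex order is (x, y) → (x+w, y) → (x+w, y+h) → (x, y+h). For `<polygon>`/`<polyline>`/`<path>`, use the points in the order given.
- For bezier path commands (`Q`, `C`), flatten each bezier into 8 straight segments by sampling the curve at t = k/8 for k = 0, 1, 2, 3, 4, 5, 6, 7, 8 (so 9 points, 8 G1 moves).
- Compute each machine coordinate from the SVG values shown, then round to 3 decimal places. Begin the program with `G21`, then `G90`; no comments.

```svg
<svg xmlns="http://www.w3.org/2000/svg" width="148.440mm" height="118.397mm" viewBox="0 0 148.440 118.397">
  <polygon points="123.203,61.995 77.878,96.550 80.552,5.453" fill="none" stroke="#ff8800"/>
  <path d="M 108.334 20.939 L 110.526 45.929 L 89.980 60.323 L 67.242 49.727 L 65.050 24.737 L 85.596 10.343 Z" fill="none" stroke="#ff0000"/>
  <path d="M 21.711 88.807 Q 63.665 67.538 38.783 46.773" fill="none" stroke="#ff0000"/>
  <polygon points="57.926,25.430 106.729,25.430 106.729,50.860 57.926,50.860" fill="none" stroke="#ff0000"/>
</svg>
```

G21
G90
G0 X123.203 Y56.402
M4 S868
G1 X77.878 Y21.847 F887
G1 X80.552 Y112.944
G1 X123.203 Y56.402
G0 X108.334 Y97.458
M4 S485
G1 X110.526 Y72.468 F1824
G1 X89.980 Y58.074
G1 X67.242 Y68.670
G1 X65.050 Y93.660
G1 X85.596 Y108.054
G1 X108.334 Y97.458
G0 X21.711 Y29.590
M4 S485
G1 X31.155 Y34.899 F1824
G1 X38.511 Y40.193
G1 X43.778 Y45.471
G1 X46.956 Y50.733
G1 X48.046 Y55.979
G1 X47.047 Y61.210
G1 X43.959 Y66.425
G1 X38.783 Y71.624
G0 X57.926 Y92.967
M4 S485
G1 X106.729 Y92.967 F1824
G1 X106.729 Y67.537
G1 X57.926 Y67.537
G1 X57.926 Y92.967
M5

viewBox `0 0 148.440 118.397` with mm width/height → 1 unit = 1 mm. Flip: y_m = 118.397 − y_svg.

**Shape 1** — `<polygon>` closed polygon, stroke `#ff8800` → cut (S868, F887). Machine vertices: (123.203,56.402) → (77.878,21.847) → (80.552,112.944) → (123.203,56.402). Closed: final G1 returns to the first vertex.

**Shape 2** — `<path>` regular polygon, stroke `#ff0000` → score (S485, F1824). Machine vertices: (108.334,97.458) → (110.526,72.468) → (89.980,58.074) → (67.242,68.670) → (65.050,93.660) → (85.596,108.054) → (108.334,97.458). Closed: final G1 returns to the first vertex.

**Shape 3** — `<path>` quadratic bezier, stroke `#ff0000` → score (S485, F1824). Control points (SVG): P0=(21.711,88.807), P1=(63.665,67.538), P2=(38.783,46.773); sampled at t=k/8. Machine vertices: (21.711,29.590) → (31.155,34.899) → (38.511,40.193) → (43.778,45.471) → (46.956,50.733) → (48.046,55.979) → (47.047,61.210) → (43.959,66.425) → (38.783,71.624). Open path.

**Shape 4** — `<polygon>` rectangle, stroke `#ff0000` → score (S485, F1824). Machine vertices: (57.926,92.967) → (106.729,92.967) → (106.729,67.537) → (57.926,67.537) → (57.926,92.967). Closed: final G1 returns to the first vertex.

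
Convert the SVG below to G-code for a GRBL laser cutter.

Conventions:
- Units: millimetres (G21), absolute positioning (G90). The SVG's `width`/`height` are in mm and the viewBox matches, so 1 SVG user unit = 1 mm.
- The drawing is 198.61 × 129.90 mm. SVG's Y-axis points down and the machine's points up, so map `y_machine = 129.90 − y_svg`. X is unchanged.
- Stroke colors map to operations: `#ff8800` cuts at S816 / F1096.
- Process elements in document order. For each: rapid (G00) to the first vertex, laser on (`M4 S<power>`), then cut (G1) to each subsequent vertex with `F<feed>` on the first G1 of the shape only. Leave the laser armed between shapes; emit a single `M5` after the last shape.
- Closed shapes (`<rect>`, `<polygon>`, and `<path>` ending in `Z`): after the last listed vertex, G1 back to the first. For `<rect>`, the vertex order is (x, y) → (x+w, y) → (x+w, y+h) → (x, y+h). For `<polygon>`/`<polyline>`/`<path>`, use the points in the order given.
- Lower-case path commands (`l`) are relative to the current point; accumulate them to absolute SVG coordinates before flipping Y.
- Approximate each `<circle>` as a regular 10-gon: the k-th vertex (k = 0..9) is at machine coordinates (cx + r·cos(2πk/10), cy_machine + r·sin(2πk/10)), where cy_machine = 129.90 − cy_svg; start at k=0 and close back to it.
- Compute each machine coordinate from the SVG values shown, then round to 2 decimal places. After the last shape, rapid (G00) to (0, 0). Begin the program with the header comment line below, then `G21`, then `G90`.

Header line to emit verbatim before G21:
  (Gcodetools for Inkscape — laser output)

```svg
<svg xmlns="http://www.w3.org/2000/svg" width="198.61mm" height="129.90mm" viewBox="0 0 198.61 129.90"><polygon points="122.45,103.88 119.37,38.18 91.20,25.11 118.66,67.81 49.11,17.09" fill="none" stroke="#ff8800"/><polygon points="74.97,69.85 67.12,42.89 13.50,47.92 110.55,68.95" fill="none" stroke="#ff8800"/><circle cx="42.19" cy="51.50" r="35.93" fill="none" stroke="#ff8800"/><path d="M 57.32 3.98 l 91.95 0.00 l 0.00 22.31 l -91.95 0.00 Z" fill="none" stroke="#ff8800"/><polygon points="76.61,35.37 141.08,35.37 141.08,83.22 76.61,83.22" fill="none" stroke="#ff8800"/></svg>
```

Since the viewBox matches the mm dimensions, user units are millimetres directly. The only transform is the Y-flip y_m = 129.90 − y_svg.

Shape 1 is a closed polygon drawn with `<polygon>`. Its stroke #ff8800 means cut at S816, F1096. After flipping Y the toolpath is (122.45,26.02) → (119.37,91.72) → (91.20,104.79) → (118.66,62.09) → (49.11,112.81) → (122.45,26.02), returning to the start.

Shape 2 is a closed polygon drawn with `<polygon>`. Its stroke #ff8800 means cut at S816, F1096. After flipping Y the toolpath is (74.97,60.05) → (67.12,87.01) → (13.50,81.98) → (110.55,60.95) → (74.97,60.05), returning to the start.

Shape 3 is a circle drawn with `<circle>`. Its stroke #ff8800 means cut at S816, F1096. After flipping Y the toolpath is (78.12,78.40) → (71.26,99.52) → (53.29,112.57) → (31.09,112.57) → (13.12,99.52) → (6.26,78.40) → (13.12,57.28) → (31.09,44.23) → (53.29,44.23) → (71.26,57.28) → (78.12,78.40), returning to the start.

Shape 4 is a rectangle drawn with `<path>`. Its stroke #ff8800 means cut at S816, F1096. After flipping Y the toolpath is (57.32,125.92) → (149.27,125.92) → (149.27,103.61) → (57.32,103.61) → (57.32,125.92), returning to the start.

Shape 5 is a rectangle drawn with `<polygon>`. Its stroke #ff8800 means cut at S816, F1096. After flipping Y the toolpath is (76.61,94.53) → (141.08,94.53) → (141.08,46.68) → (76.61,46.68) → (76.61,94.53), returning to the start.

(Gcodetools for Inkscape — laser output)
G21
G90
G00 X122.45 Y26.02
M4 S816
G1 X119.37 Y91.72 F1096
G1 X91.20 Y104.79
G1 X118.66 Y62.09
G1 X49.11 Y112.81
G1 X122.45 Y26.02
G00 X74.97 Y60.05
M4 S816
G1 X67.12 Y87.01 F1096
G1 X13.50 Y81.98
G1 X110.55 Y60.95
G1 X74.97 Y60.05
G00 X78.12 Y78.40
M4 S816
G1 X71.26 Y99.52 F1096
G1 X53.29 Y112.57
G1 X31.09 Y112.57
G1 X13.12 Y99.52
G1 X6.26 Y78.40
G1 X13.12 Y57.28
G1 X31.09 Y44.23
G1 X53.29 Y44.23
G1 X71.26 Y57.28
G1 X78.12 Y78.40
G00 X57.32 Y125.92
M4 S816
G1 X149.27 Y125.92 F1096
G1 X149.27 Y103.61
G1 X57.32 Y103.61
G1 X57.32 Y125.92
G00 X76.61 Y94.53
M4 S816
G1 X141.08 Y94.53 F1096
G1 X141.08 Y46.68
G1 X76.61 Y46.68
G1 X76.61 Y94.53
M5
G00 X0.00 Y0.00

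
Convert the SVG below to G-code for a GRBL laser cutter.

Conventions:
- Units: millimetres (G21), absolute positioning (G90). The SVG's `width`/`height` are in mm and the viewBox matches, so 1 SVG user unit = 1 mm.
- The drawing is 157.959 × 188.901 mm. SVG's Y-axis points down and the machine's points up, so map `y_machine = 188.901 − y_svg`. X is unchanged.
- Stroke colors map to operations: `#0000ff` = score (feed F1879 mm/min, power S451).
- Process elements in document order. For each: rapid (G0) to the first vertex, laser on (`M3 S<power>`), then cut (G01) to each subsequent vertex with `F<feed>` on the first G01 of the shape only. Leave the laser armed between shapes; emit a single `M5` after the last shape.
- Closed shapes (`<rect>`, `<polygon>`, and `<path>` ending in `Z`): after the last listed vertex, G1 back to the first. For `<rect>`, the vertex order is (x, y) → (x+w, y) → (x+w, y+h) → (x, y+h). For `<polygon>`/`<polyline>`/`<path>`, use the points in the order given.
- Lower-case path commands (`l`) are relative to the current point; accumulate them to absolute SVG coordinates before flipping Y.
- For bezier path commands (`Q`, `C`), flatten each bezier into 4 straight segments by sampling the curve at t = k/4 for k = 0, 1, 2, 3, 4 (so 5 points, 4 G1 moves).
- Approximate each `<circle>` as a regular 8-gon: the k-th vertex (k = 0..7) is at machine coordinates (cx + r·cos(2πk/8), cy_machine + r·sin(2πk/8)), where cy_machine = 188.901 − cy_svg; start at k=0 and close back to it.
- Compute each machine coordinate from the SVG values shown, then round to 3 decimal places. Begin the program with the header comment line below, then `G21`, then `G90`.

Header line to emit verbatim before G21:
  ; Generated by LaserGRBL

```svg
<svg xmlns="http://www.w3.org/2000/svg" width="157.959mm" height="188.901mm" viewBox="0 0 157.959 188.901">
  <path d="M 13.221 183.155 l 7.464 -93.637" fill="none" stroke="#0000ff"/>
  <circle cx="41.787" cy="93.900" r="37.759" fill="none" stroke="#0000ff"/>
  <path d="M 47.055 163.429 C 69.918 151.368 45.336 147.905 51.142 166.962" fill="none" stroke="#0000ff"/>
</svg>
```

; Generated by LaserGRBL
G21
G90
G0 X13.221 Y5.746
M3 S451
G01 X20.685 Y99.383 F1879
G0 X79.546 Y95.001
M3 S451
G01 X68.487 Y121.701 F1879
G01 X41.787 Y132.760
G01 X15.087 Y121.701
G01 X4.028 Y95.001
G01 X15.087 Y68.301
G01 X41.787 Y57.242
G01 X68.487 Y68.301
G01 X79.546 Y95.001
G0 X47.055 Y25.472
M3 S451
G01 X56.522 Y32.688 F1879
G01 X55.495 Y35.375
G01 X51.269 Y32.227
G01 X51.142 Y21.939
M5

viewBox `0 0 157.959 188.901` with mm width/height → 1 unit = 1 mm. Flip: y_m = 188.901 − y_svg.

**Shape 1** — `<path>` line segment, stroke `#0000ff` → score (S451, F1879). Machine vertices: (13.221,5.746) → (20.685,99.383). Open path.

**Shape 2** — `<circle>` circle, stroke `#0000ff` → score (S451, F1879). Machine vertices: (79.546,95.001) → (68.487,121.701) → (41.787,132.760) → (15.087,121.701) → (4.028,95.001) → (15.087,68.301) → (41.787,57.242) → (68.487,68.301) → (79.546,95.001). Closed: final G1 returns to the first vertex.

**Shape 3** — `<path>` cubic bezier, stroke `#0000ff` → score (S451, F1879). Control points (SVG): P0=(47.055,163.429), P1=(69.918,151.368), P2=(45.336,147.905), P3=(51.142,166.962); sampled at t=k/4. Machine vertices: (47.055,25.472) → (56.522,32.688) → (55.495,35.375) → (51.269,32.227) → (51.142,21.939). Open path.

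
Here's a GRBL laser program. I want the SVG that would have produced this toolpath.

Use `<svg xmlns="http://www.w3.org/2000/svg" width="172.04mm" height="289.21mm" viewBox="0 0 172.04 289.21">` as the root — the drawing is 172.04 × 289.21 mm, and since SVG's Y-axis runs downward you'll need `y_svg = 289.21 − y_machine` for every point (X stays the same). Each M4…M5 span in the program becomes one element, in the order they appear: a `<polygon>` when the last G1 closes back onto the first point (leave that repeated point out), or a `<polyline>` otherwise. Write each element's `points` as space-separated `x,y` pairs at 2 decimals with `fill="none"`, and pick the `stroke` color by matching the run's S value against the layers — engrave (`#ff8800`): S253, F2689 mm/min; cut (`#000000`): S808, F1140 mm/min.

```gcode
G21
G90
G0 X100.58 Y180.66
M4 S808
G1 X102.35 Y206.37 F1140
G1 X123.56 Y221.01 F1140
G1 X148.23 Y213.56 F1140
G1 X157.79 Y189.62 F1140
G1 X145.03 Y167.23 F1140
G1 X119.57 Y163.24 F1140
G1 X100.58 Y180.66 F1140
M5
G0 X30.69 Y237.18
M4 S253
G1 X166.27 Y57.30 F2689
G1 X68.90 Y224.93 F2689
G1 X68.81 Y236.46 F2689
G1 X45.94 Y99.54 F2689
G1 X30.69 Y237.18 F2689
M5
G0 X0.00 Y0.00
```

<svg xmlns="http://www.w3.org/2000/svg" width="172.04mm" height="289.21mm" viewBox="0 0 172.04 289.21">
  <polygon points="100.58,108.55 102.35,82.84 123.56,68.20 148.23,75.65 157.79,99.59 145.03,121.98 119.57,125.97" fill="none" stroke="#000000"/>
  <polygon points="30.69,52.03 166.27,231.91 68.90,64.28 68.81,52.75 45.94,189.67" fill="none" stroke="#ff8800"/>
</svg>

y_svg = 289.21 − y_m.

[1] S808→`#000000` (cut); closed run; points: 100.58,108.55 102.35,82.84 123.56,68.20 148.23,75.65 157.79,99.59 145.03,121.98 119.57,125.97

[2] S253→`#ff8800` (engrave); closed run; points: 30.69,52.03 166.27,231.91 68.90,64.28 68.81,52.75 45.94,189.67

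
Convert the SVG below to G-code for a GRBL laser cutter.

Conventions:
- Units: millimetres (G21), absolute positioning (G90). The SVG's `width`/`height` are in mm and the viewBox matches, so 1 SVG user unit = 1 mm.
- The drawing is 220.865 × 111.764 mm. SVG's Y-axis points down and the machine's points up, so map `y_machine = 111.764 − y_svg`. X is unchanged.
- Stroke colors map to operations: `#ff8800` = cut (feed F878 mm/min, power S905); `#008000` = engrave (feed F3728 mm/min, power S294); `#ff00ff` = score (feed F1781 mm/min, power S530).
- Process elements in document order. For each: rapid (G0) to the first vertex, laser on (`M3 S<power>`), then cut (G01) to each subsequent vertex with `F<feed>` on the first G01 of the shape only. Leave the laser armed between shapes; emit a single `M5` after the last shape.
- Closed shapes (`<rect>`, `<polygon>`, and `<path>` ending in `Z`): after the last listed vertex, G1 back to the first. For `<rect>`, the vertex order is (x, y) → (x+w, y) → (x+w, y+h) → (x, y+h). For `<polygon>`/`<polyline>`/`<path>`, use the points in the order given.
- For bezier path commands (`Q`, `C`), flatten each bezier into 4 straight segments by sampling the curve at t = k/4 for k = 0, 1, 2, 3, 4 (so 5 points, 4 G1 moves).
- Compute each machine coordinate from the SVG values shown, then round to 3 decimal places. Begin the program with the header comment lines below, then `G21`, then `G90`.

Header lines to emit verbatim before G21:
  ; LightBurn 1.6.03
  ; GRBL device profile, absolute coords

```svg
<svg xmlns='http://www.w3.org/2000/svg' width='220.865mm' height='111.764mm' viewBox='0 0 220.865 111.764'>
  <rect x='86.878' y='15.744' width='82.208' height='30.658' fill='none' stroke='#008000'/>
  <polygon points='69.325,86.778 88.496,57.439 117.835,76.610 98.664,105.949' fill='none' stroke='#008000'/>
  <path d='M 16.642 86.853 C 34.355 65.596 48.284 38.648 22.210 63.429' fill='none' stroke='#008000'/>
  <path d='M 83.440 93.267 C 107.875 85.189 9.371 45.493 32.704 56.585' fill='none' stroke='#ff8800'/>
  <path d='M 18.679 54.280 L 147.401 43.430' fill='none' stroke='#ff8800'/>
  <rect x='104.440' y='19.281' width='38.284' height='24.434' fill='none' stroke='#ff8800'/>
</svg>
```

; LightBurn 1.6.03
; GRBL device profile, absolute coords
G21
G90
G0 X86.878 Y96.020
M3 S294
G01 X169.086 Y96.020 F3728
G01 X169.086 Y65.362
G01 X86.878 Y65.362
G01 X86.878 Y96.020
G0 X69.325 Y24.986
M3 S294
G01 X88.496 Y54.325 F3728
G01 X117.835 Y35.154
G01 X98.664 Y5.815
G01 X69.325 Y24.986
G0 X16.642 Y24.911
M3 S294
G01 X28.651 Y41.024 F3728
G01 X35.846 Y53.887
G01 X34.831 Y58.119
G01 X22.210 Y48.335
G0 X83.440 Y18.497
M3 S905
G01 X82.540 Y29.196 F878
G01 X58.485 Y44.027
G01 X34.224 Y55.263
G01 X32.704 Y55.179
G0 X18.679 Y57.484
M3 S905
G01 X147.401 Y68.334 F878
G0 X104.440 Y92.483
M3 S905
G01 X142.724 Y92.483 F878
G01 X142.724 Y68.049
G01 X104.440 Y68.049
G01 X104.440 Y92.483
M5

1 u = 1 mm; y_m = 111.764 − y.

[1] `<rect>` rectangle, #008000→engrave S294 F3728: (86.878,96.020) → (169.086,96.020) → (169.086,65.362) → (86.878,65.362) → (86.878,96.020) (closed)

[2] `<polygon>` regular polygon, #008000→engrave S294 F3728: (69.325,24.986) → (88.496,54.325) → (117.835,35.154) → (98.664,5.815) → (69.325,24.986) (closed)

[3] `<path>` cubic bezier, #008000→engrave S294 F3728: (16.642,24.911) → (28.651,41.024) → (35.846,53.887) → (34.831,58.119) → (22.210,48.335)

[4] `<path>` cubic bezier, #ff8800→cut S905 F878: (83.440,18.497) → (82.540,29.196) → (58.485,44.027) → (34.224,55.263) → (32.704,55.179)

[5] `<path>` line segment, #ff8800→cut S905 F878: (18.679,57.484) → (147.401,68.334)

[6] `<rect>` rectangle, #ff8800→cut S905 F878: (104.440,92.483) → (142.724,92.483) → (142.724,68.049) → (104.440,68.049) → (104.440,92.483) (closed)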